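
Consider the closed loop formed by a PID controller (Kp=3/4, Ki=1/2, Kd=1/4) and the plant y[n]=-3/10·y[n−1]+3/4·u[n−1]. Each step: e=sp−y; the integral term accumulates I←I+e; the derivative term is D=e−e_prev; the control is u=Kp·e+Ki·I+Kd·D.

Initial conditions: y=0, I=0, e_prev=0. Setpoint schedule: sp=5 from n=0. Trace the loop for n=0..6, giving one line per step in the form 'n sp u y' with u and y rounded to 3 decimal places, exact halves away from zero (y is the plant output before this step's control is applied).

(exact arithmetic carried between steps; '≈' marks a value shown rounded to 6 d.p. or computed from one; I and e_prev carry over from the previous line; the table rounds u and y to 3 d.p., halves away from zero)
n=0: y=0, sp=5, e=sp−y=5; I=5, D=e−e_prev=5; u=3/4·5+1/2·5+1/4·5=7.5; next y=-3/10·0+3/4·7.5=5.625
n=1: y=5.625, sp=5, e=sp−y=-0.625; I=4.375, D=e−e_prev=-5.625; u=3/4·(-0.625)+1/2·4.375+1/4·(-5.625)=0.3125; next y=-3/10·5.625+3/4·0.3125=-1.453125
n=2: y=-1.453125, sp=5, e=sp−y=6.453125; I=10.828125, D=e−e_prev=7.078125; u=3/4·6.453125+1/2·10.828125+1/4·7.078125≈12.023438; next y=-3/10·(-1.453125)+3/4·12.023438≈9.453516
n=3: y≈9.453516, sp=5, e=sp−y≈-4.453516; I≈6.374609, D=e−e_prev≈-10.906641; u=3/4·(-4.453516)+1/2·6.374609+1/4·(-10.906641)≈-2.879492; next y=-3/10·9.453516+3/4·(-2.879492)≈-4.995674
n=4: y≈-4.995674, sp=5, e=sp−y≈9.995674; I≈16.370283, D=e−e_prev≈14.449189; u=3/4·9.995674+1/2·16.370283+1/4·14.449189≈19.294194; next y=-3/10·(-4.995674)+3/4·19.294194≈15.969348
n=5: y≈15.969348, sp=5, e=sp−y≈-10.969348; I≈5.400935, D=e−e_prev≈-20.965022; u=3/4·(-10.969348)+1/2·5.400935+1/4·(-20.965022)≈-10.767799; next y=-3/10·15.969348+3/4·(-10.767799)≈-12.866653
n=6: y≈-12.866653, sp=5, e=sp−y≈17.866653; I≈23.267589, D=e−e_prev≈28.836001; u=3/4·17.866653+1/2·23.267589+1/4·28.836001≈32.242785; next y=-3/10·(-12.866653)+3/4·32.242785≈28.042085

0 5 7.500 0.000
1 5 0.313 5.625
2 5 12.023 -1.453
3 5 -2.879 9.454
4 5 19.294 -4.996
5 5 -10.768 15.969
6 5 32.243 -12.867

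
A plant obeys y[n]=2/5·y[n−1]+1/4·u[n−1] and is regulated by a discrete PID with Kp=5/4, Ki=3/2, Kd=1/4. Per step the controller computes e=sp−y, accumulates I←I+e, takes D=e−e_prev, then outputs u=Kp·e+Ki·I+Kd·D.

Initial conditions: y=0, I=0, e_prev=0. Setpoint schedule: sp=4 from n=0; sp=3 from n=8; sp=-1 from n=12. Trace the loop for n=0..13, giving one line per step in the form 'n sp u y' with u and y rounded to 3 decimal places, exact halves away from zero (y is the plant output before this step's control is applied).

0 4 12.000 0.000
1 4 8.000 3.000
2 4 9.650 3.200
3 4 9.423 3.693
4 4 9.587 3.833
5 4 9.581 3.930
6 4 9.599 3.967
7 4 9.599 3.987
8 3 6.601 3.994
9 3 7.600 3.248
10 3 7.188 3.199
11 3 7.245 3.077
12 -1 -4.797 3.042
13 -1 -0.795 0.018

(exact arithmetic carried between steps; '≈' marks a value shown rounded to 6 d.p. or computed from one; I and e_prev carry over from the previous line; the table rounds u and y to 3 d.p., halves away from zero)
n=0: y=0, sp=4, e=sp−y=4; I=4, D=e−e_prev=4; u=5/4·4+3/2·4+1/4·4=12; next y=2/5·0+1/4·12=3
n=1: y=3, sp=4, e=sp−y=1; I=5, D=e−e_prev=-3; u=5/4·1+3/2·5+1/4·(-3)=8; next y=2/5·3+1/4·8=3.2
n=2: y=3.2, sp=4, e=sp−y=0.8; I=5.8, D=e−e_prev=-0.2; u=5/4·0.8+3/2·5.8+1/4·(-0.2)=9.65; next y=2/5·3.2+1/4·9.65=3.6925
n=3: y=3.6925, sp=4, e=sp−y=0.3075; I=6.1075, D=e−e_prev=-0.4925; u=5/4·0.3075+3/2·6.1075+1/4·(-0.4925)=9.4225; next y=2/5·3.6925+1/4·9.4225=3.832625
n=4: y=3.832625, sp=4, e=sp−y=0.167375; I=6.274875, D=e−e_prev=-0.140125; u=5/4·0.167375+3/2·6.274875+1/4·(-0.140125)=9.5865; next y=2/5·3.832625+1/4·9.5865=3.929675
n=5: y=3.929675, sp=4, e=sp−y=0.070325; I=6.3452, D=e−e_prev=-0.09705; u=5/4·0.070325+3/2·6.3452+1/4·(-0.09705)≈9.581444; next y=2/5·3.929675+1/4·9.581444≈3.967231
n=6: y≈3.967231, sp=4, e=sp−y≈0.032769; I≈6.377969, D=e−e_prev≈-0.037556; u=5/4·0.032769+3/2·6.377969+1/4·(-0.037556)≈9.598526; next y=2/5·3.967231+1/4·9.598526≈3.986524
n=7: y≈3.986524, sp=4, e=sp−y≈0.013476; I≈6.391445, D=e−e_prev≈-0.019293; u=5/4·0.013476+3/2·6.391445+1/4·(-0.019293)≈9.599190; next y=2/5·3.986524+1/4·9.599190≈3.994407
n=8: y≈3.994407, sp=3, e=sp−y≈-0.994407; I≈5.397038, D=e−e_prev≈-1.007883; u=5/4·(-0.994407)+3/2·5.397038+1/4·(-1.007883)≈6.600578; next y=2/5·3.994407+1/4·6.600578≈3.247907
n=9: y≈3.247907, sp=3, e=sp−y≈-0.247907; I≈5.149131, D=e−e_prev≈0.746500; u=5/4·(-0.247907)+3/2·5.149131+1/4·0.746500≈7.600437; next y=2/5·3.247907+1/4·7.600437≈3.199272
n=10: y≈3.199272, sp=3, e=sp−y≈-0.199272; I≈4.949859, D=e−e_prev≈0.048635; u=5/4·(-0.199272)+3/2·4.949859+1/4·0.048635≈7.187857; next y=2/5·3.199272+1/4·7.187857≈3.076673
n=11: y≈3.076673, sp=3, e=sp−y≈-0.076673; I≈4.873186, D=e−e_prev≈0.122599; u=5/4·(-0.076673)+3/2·4.873186+1/4·0.122599≈7.244587; next y=2/5·3.076673+1/4·7.244587≈3.041816
n=12: y≈3.041816, sp=-1, e=sp−y≈-4.041816; I≈0.831370, D=e−e_prev≈-3.965143; u=5/4·(-4.041816)+3/2·0.831370+1/4·(-3.965143)≈-4.796501; next y=2/5·3.041816+1/4·(-4.796501)≈0.017601
n=13: y≈0.017601, sp=-1, e=sp−y≈-1.017601; I≈-0.186231, D=e−e_prev≈3.024215; u=5/4·(-1.017601)+3/2·(-0.186231)+1/4·3.024215≈-0.795295; next y=2/5·0.017601+1/4·(-0.795295)≈-0.191783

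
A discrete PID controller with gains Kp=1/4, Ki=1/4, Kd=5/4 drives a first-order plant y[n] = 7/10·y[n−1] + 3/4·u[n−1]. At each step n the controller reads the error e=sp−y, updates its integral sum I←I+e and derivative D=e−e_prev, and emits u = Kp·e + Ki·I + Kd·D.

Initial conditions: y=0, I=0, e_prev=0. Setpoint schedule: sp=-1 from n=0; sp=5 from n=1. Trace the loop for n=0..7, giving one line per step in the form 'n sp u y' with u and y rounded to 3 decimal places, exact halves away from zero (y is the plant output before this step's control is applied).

0 -1 -1.750 0.000
1 5 12.047 -1.313
2 5 -12.016 8.116
3 5 19.023 -3.331
4 5 -19.920 11.936
5 5 29.841 -6.584
6 5 -33.036 17.771
7 5 46.906 -12.337

(exact arithmetic carried between steps; '≈' marks a value shown rounded to 6 d.p. or computed from one; I and e_prev carry over from the previous line; the table rounds u and y to 3 d.p., halves away from zero)
n=0: y=0, sp=-1, e=sp−y=-1; I=-1, D=e−e_prev=-1; u=1/4·(-1)+1/4·(-1)+5/4·(-1)=-1.75; next y=7/10·0+3/4·(-1.75)=-1.3125
n=1: y=-1.3125, sp=5, e=sp−y=6.3125; I=5.3125, D=e−e_prev=7.3125; u=1/4·6.3125+1/4·5.3125+5/4·7.3125=12.046875; next y=7/10·(-1.3125)+3/4·12.046875≈8.116406
n=2: y≈8.116406, sp=5, e=sp−y≈-3.116406; I≈2.196094, D=e−e_prev≈-9.428906; u=1/4·(-3.116406)+1/4·2.196094+5/4·(-9.428906)≈-12.016211; next y=7/10·8.116406+3/4·(-12.016211)≈-3.330674
n=3: y≈-3.330674, sp=5, e=sp−y≈8.330674; I≈10.526768, D=e−e_prev≈11.447080; u=1/4·8.330674+1/4·10.526768+5/4·11.447080≈19.023210; next y=7/10·(-3.330674)+3/4·19.023210≈11.935936
n=4: y≈11.935936, sp=5, e=sp−y≈-6.935936; I≈3.590831, D=e−e_prev≈-15.266610; u=1/4·(-6.935936)+1/4·3.590831+5/4·(-15.266610)≈-19.919539; next y=7/10·11.935936+3/4·(-19.919539)≈-6.584499
n=5: y≈-6.584499, sp=5, e=sp−y≈11.584499; I≈15.175330, D=e−e_prev≈18.520435; u=1/4·11.584499+1/4·15.175330+5/4·18.520435≈29.840501; next y=7/10·(-6.584499)+3/4·29.840501≈17.771226
n=6: y≈17.771226, sp=5, e=sp−y≈-12.771226; I≈2.404104, D=e−e_prev≈-24.355725; u=1/4·(-12.771226)+1/4·2.404104+5/4·(-24.355725)≈-33.036437; next y=7/10·17.771226+3/4·(-33.036437)≈-12.337469
n=7: y≈-12.337469, sp=5, e=sp−y≈17.337469; I≈19.741573, D=e−e_prev≈30.108696; u=1/4·17.337469+1/4·19.741573+5/4·30.108696≈46.905630; next y=7/10·(-12.337469)+3/4·46.905630≈26.542994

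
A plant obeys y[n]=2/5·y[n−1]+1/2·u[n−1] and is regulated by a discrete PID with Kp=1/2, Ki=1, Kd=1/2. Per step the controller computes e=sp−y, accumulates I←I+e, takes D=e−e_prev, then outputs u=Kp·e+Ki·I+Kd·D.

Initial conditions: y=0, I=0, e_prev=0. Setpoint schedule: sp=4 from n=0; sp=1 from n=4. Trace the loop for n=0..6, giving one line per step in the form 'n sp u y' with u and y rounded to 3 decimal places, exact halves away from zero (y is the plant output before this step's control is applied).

(exact arithmetic carried between steps; '≈' marks a value shown rounded to 6 d.p. or computed from one; I and e_prev carry over from the previous line; the table rounds u and y to 3 d.p., halves away from zero)
n=0: y=0, sp=4, e=sp−y=4; I=4, D=e−e_prev=4; u=1/2·4+1·4+1/2·4=8; next y=2/5·0+1/2·8=4
n=1: y=4, sp=4, e=sp−y=0; I=4, D=e−e_prev=-4; u=1/2·0+1·4+1/2·(-4)=2; next y=2/5·4+1/2·2=2.6
n=2: y=2.6, sp=4, e=sp−y=1.4; I=5.4, D=e−e_prev=1.4; u=1/2·1.4+1·5.4+1/2·1.4=6.8; next y=2/5·2.6+1/2·6.8=4.44
n=3: y=4.44, sp=4, e=sp−y=-0.44; I=4.96, D=e−e_prev=-1.84; u=1/2·(-0.44)+1·4.96+1/2·(-1.84)=3.82; next y=2/5·4.44+1/2·3.82=3.686
n=4: y=3.686, sp=1, e=sp−y=-2.686; I=2.274, D=e−e_prev=-2.246; u=1/2·(-2.686)+1·2.274+1/2·(-2.246)=-0.192; next y=2/5·3.686+1/2·(-0.192)=1.3784
n=5: y=1.3784, sp=1, e=sp−y=-0.3784; I=1.8956, D=e−e_prev=2.3076; u=1/2·(-0.3784)+1·1.8956+1/2·2.3076=2.8602; next y=2/5·1.3784+1/2·2.8602=1.98146
n=6: y=1.98146, sp=1, e=sp−y=-0.98146; I=0.91414, D=e−e_prev=-0.60306; u=1/2·(-0.98146)+1·0.91414+1/2·(-0.60306)=0.12188; next y=2/5·1.98146+1/2·0.12188=0.853524

0 4 8.000 0.000
1 4 2.000 4.000
2 4 6.800 2.600
3 4 3.820 4.440
4 1 -0.192 3.686
5 1 2.860 1.378
6 1 0.122 1.981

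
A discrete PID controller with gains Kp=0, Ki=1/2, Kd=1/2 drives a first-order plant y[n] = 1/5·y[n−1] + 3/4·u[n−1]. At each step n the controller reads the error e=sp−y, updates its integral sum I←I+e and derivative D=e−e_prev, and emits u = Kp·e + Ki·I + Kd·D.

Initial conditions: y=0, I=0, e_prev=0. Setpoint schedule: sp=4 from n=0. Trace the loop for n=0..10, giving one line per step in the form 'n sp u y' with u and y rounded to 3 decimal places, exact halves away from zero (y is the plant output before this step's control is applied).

0 4 4.000 0.000
1 4 1.000 3.000
2 4 4.650 1.350
3 4 2.743 3.758
4 4 5.017 2.808
5 4 3.622 4.324
6 4 4.961 3.581
7 4 3.943 4.437
8 4 4.745 3.845
9 4 4.044 4.327
10 4 4.550 3.898

(exact arithmetic carried between steps; '≈' marks a value shown rounded to 6 d.p. or computed from one; I and e_prev carry over from the previous line; the table rounds u and y to 3 d.p., halves away from zero)
n=0: y=0, sp=4, e=sp−y=4; I=4, D=e−e_prev=4; u=0·4+1/2·4+1/2·4=4; next y=1/5·0+3/4·4=3
n=1: y=3, sp=4, e=sp−y=1; I=5, D=e−e_prev=-3; u=0·1+1/2·5+1/2·(-3)=1; next y=1/5·3+3/4·1=1.35
n=2: y=1.35, sp=4, e=sp−y=2.65; I=7.65, D=e−e_prev=1.65; u=0·2.65+1/2·7.65+1/2·1.65=4.65; next y=1/5·1.35+3/4·4.65=3.7575
n=3: y=3.7575, sp=4, e=sp−y=0.2425; I=7.8925, D=e−e_prev=-2.4075; u=0·0.2425+1/2·7.8925+1/2·(-2.4075)=2.7425; next y=1/5·3.7575+3/4·2.7425=2.808375
n=4: y=2.808375, sp=4, e=sp−y=1.191625; I=9.084125, D=e−e_prev=0.949125; u=0·1.191625+1/2·9.084125+1/2·0.949125=5.016625; next y=1/5·2.808375+3/4·5.016625≈4.324144
n=5: y≈4.324144, sp=4, e=sp−y≈-0.324144; I≈8.759981, D=e−e_prev≈-1.515769; u=0·(-0.324144)+1/2·8.759981+1/2·(-1.515769)≈3.622106; next y=1/5·4.324144+3/4·3.622106≈3.581408
n=6: y≈3.581408, sp=4, e=sp−y≈0.418592; I≈9.178573, D=e−e_prev≈0.742735; u=0·0.418592+1/2·9.178573+1/2·0.742735≈4.960654; next y=1/5·3.581408+3/4·4.960654≈4.436772
n=7: y≈4.436772, sp=4, e=sp−y≈-0.436772; I≈8.741801, D=e−e_prev≈-0.855364; u=0·(-0.436772)+1/2·8.741801+1/2·(-0.855364)≈3.943218; next y=1/5·4.436772+3/4·3.943218≈3.844768
n=8: y≈3.844768, sp=4, e=sp−y≈0.155232; I≈8.897032, D=e−e_prev≈0.592004; u=0·0.155232+1/2·8.897032+1/2·0.592004≈4.744518; next y=1/5·3.844768+3/4·4.744518≈4.327342
n=9: y≈4.327342, sp=4, e=sp−y≈-0.327342; I≈8.569690, D=e−e_prev≈-0.482574; u=0·(-0.327342)+1/2·8.569690+1/2·(-0.482574)≈4.043558; next y=1/5·4.327342+3/4·4.043558≈3.898137
n=10: y≈3.898137, sp=4, e=sp−y≈0.101863; I≈8.671553, D=e−e_prev≈0.429205; u=0·0.101863+1/2·8.671553+1/2·0.429205≈4.550379; next y=1/5·3.898137+3/4·4.550379≈4.192412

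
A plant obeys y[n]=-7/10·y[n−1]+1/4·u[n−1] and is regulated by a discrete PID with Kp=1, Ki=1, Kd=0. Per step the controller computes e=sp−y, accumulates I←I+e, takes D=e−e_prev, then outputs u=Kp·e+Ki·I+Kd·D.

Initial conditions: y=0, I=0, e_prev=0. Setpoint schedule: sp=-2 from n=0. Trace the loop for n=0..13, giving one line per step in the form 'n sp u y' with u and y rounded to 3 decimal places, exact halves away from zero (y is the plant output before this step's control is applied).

0 -2 -4.000 0.000
1 -2 -4.000 -1.000
2 -2 -6.400 -0.300
3 -2 -5.920 -1.390
4 -2 -8.296 -0.507
5 -2 -7.365 -1.719
6 -2 -9.808 -0.638
7 -2 -8.435 -2.006
8 -2 -11.031 -0.705
9 -2 -9.207 -2.264
10 -2 -12.038 -0.717
11 -2 -9.739 -2.508
12 -2 -12.888 -0.679
13 -2 -10.074 -2.747

(exact arithmetic carried between steps; '≈' marks a value shown rounded to 6 d.p. or computed from one; I and e_prev carry over from the previous line; the table rounds u and y to 3 d.p., halves away from zero)
n=0: y=0, sp=-2, e=sp−y=-2; I=-2, D=e−e_prev=-2; u=1·(-2)+1·(-2)+0·(-2)=-4; next y=-7/10·0+1/4·(-4)=-1
n=1: y=-1, sp=-2, e=sp−y=-1; I=-3, D=e−e_prev=1; u=1·(-1)+1·(-3)+0·1=-4; next y=-7/10·(-1)+1/4·(-4)=-0.3
n=2: y=-0.3, sp=-2, e=sp−y=-1.7; I=-4.7, D=e−e_prev=-0.7; u=1·(-1.7)+1·(-4.7)+0·(-0.7)=-6.4; next y=-7/10·(-0.3)+1/4·(-6.4)=-1.39
n=3: y=-1.39, sp=-2, e=sp−y=-0.61; I=-5.31, D=e−e_prev=1.09; u=1·(-0.61)+1·(-5.31)+0·1.09=-5.92; next y=-7/10·(-1.39)+1/4·(-5.92)=-0.507
n=4: y=-0.507, sp=-2, e=sp−y=-1.493; I=-6.803, D=e−e_prev=-0.883; u=1·(-1.493)+1·(-6.803)+0·(-0.883)=-8.296; next y=-7/10·(-0.507)+1/4·(-8.296)=-1.7191
n=5: y=-1.7191, sp=-2, e=sp−y=-0.2809; I=-7.0839, D=e−e_prev=1.2121; u=1·(-0.2809)+1·(-7.0839)+0·1.2121=-7.3648; next y=-7/10·(-1.7191)+1/4·(-7.3648)=-0.63783
n=6: y=-0.63783, sp=-2, e=sp−y=-1.36217; I=-8.44607, D=e−e_prev=-1.08127; u=1·(-1.36217)+1·(-8.44607)+0·(-1.08127)=-9.80824; next y=-7/10·(-0.63783)+1/4·(-9.80824)=-2.005579
n=7: y=-2.005579, sp=-2, e=sp−y=0.005579; I=-8.440491, D=e−e_prev=1.367749; u=1·0.005579+1·(-8.440491)+0·1.367749=-8.434912; next y=-7/10·(-2.005579)+1/4·(-8.434912)≈-0.704823
n=8: y≈-0.704823, sp=-2, e=sp−y≈-1.295177; I≈-9.735668, D=e−e_prev≈-1.300756; u=1·(-1.295177)+1·(-9.735668)+0·(-1.300756)≈-11.030846; next y=-7/10·(-0.704823)+1/4·(-11.030846)≈-2.264336
n=9: y≈-2.264336, sp=-2, e=sp−y≈0.264336; I≈-9.471333, D=e−e_prev≈1.559513; u=1·0.264336+1·(-9.471333)+0·1.559513≈-9.206997; next y=-7/10·(-2.264336)+1/4·(-9.206997)≈-0.716714
n=10: y≈-0.716714, sp=-2, e=sp−y≈-1.283286; I≈-10.754618, D=e−e_prev≈-1.547621; u=1·(-1.283286)+1·(-10.754618)+0·(-1.547621)≈-12.037904; next y=-7/10·(-0.716714)+1/4·(-12.037904)≈-2.507776
n=11: y≈-2.507776, sp=-2, e=sp−y≈0.507776; I≈-10.246842, D=e−e_prev≈1.791061; u=1·0.507776+1·(-10.246842)+0·1.791061≈-9.739067; next y=-7/10·(-2.507776)+1/4·(-9.739067)≈-0.679324
n=12: y≈-0.679324, sp=-2, e=sp−y≈-1.320676; I≈-11.567519, D=e−e_prev≈-1.828452; u=1·(-1.320676)+1·(-11.567519)+0·(-1.828452)≈-12.888195; next y=-7/10·(-0.679324)+1/4·(-12.888195)≈-2.746522
n=13: y≈-2.746522, sp=-2, e=sp−y≈0.746522; I≈-10.820997, D=e−e_prev≈2.067199; u=1·0.746522+1·(-10.820997)+0·2.067199≈-10.074474; next y=-7/10·(-2.746522)+1/4·(-10.074474)≈-0.596053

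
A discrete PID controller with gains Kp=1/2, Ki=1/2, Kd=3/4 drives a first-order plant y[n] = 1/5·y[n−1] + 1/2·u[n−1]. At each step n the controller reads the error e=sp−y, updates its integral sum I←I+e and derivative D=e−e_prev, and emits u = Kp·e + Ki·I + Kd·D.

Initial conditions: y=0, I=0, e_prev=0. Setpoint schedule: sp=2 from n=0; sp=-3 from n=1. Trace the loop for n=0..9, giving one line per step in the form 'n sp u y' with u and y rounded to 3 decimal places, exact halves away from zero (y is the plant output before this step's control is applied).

(exact arithmetic carried between steps; '≈' marks a value shown rounded to 6 d.p. or computed from one; I and e_prev carry over from the previous line; the table rounds u and y to 3 d.p., halves away from zero)
n=0: y=0, sp=2, e=sp−y=2; I=2, D=e−e_prev=2; u=1/2·2+1/2·2+3/4·2=3.5; next y=1/5·0+1/2·3.5=1.75
n=1: y=1.75, sp=-3, e=sp−y=-4.75; I=-2.75, D=e−e_prev=-6.75; u=1/2·(-4.75)+1/2·(-2.75)+3/4·(-6.75)=-8.8125; next y=1/5·1.75+1/2·(-8.8125)=-4.05625
n=2: y=-4.05625, sp=-3, e=sp−y=1.05625; I=-1.69375, D=e−e_prev=5.80625; u=1/2·1.05625+1/2·(-1.69375)+3/4·5.80625≈4.035938; next y=1/5·(-4.05625)+1/2·4.035938≈1.206719
n=3: y≈1.206719, sp=-3, e=sp−y≈-4.206719; I≈-5.900469, D=e−e_prev≈-5.262969; u=1/2·(-4.206719)+1/2·(-5.900469)+3/4·(-5.262969)≈-9.000820; next y=1/5·1.206719+1/2·(-9.000820)≈-4.259066
n=4: y≈-4.259066, sp=-3, e=sp−y≈1.259066; I≈-4.641402, D=e−e_prev≈5.465785; u=1/2·1.259066+1/2·(-4.641402)+3/4·5.465785≈2.408171; next y=1/5·(-4.259066)+1/2·2.408171≈0.352272
n=5: y≈0.352272, sp=-3, e=sp−y≈-3.352272; I≈-7.993675, D=e−e_prev≈-4.611339; u=1/2·(-3.352272)+1/2·(-7.993675)+3/4·(-4.611339)≈-9.131477; next y=1/5·0.352272+1/2·(-9.131477)≈-4.495284
n=6: y≈-4.495284, sp=-3, e=sp−y≈1.495284; I≈-6.498390, D=e−e_prev≈4.847556; u=1/2·1.495284+1/2·(-6.498390)+3/4·4.847556≈1.134114; next y=1/5·(-4.495284)+1/2·1.134114≈-0.332000
n=7: y≈-0.332000, sp=-3, e=sp−y≈-2.668000; I≈-9.166391, D=e−e_prev≈-4.163284; u=1/2·(-2.668000)+1/2·(-9.166391)+3/4·(-4.163284)≈-9.039659; next y=1/5·(-0.332000)+1/2·(-9.039659)≈-4.586229
n=8: y≈-4.586229, sp=-3, e=sp−y≈1.586229; I≈-7.580161, D=e−e_prev≈4.254230; u=1/2·1.586229+1/2·(-7.580161)+3/4·4.254230≈0.193706; next y=1/5·(-4.586229)+1/2·0.193706≈-0.820393
n=9: y≈-0.820393, sp=-3, e=sp−y≈-2.179607; I≈-9.759769, D=e−e_prev≈-3.765837; u=1/2·(-2.179607)+1/2·(-9.759769)+3/4·(-3.765837)≈-8.794065; next y=1/5·(-0.820393)+1/2·(-8.794065)≈-4.561111

0 2 3.500 0.000
1 -3 -8.813 1.750
2 -3 4.036 -4.056
3 -3 -9.001 1.207
4 -3 2.408 -4.259
5 -3 -9.131 0.352
6 -3 1.134 -4.495
7 -3 -9.040 -0.332
8 -3 0.194 -4.586
9 -3 -8.794 -0.820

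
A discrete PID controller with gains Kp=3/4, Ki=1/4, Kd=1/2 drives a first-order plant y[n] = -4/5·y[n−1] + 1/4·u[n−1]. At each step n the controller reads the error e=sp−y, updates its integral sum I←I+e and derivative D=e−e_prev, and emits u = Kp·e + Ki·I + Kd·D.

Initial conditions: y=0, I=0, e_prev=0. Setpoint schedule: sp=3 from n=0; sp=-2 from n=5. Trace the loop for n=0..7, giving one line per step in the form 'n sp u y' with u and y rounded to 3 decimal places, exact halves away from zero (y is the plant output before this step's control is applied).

0 3 4.500 0.000
1 3 2.063 1.125
2 3 5.358 -0.384
3 3 2.402 1.647
4 3 7.302 -0.717
5 -2 -5.125 2.399
6 -2 6.233 -3.201
7 -2 -7.246 4.119

(exact arithmetic carried between steps; '≈' marks a value shown rounded to 6 d.p. or computed from one; I and e_prev carry over from the previous line; the table rounds u and y to 3 d.p., halves away from zero)
n=0: y=0, sp=3, e=sp−y=3; I=3, D=e−e_prev=3; u=3/4·3+1/4·3+1/2·3=4.5; next y=-4/5·0+1/4·4.5=1.125
n=1: y=1.125, sp=3, e=sp−y=1.875; I=4.875, D=e−e_prev=-1.125; u=3/4·1.875+1/4·4.875+1/2·(-1.125)=2.0625; next y=-4/5·1.125+1/4·2.0625=-0.384375
n=2: y=-0.384375, sp=3, e=sp−y=3.384375; I=8.259375, D=e−e_prev=1.509375; u=3/4·3.384375+1/4·8.259375+1/2·1.509375≈5.357813; next y=-4/5·(-0.384375)+1/4·5.357813≈1.646953
n=3: y≈1.646953, sp=3, e=sp−y≈1.353047; I≈9.612422, D=e−e_prev≈-2.031328; u=3/4·1.353047+1/4·9.612422+1/2·(-2.031328)≈2.402227; next y=-4/5·1.646953+1/4·2.402227≈-0.717006
n=4: y≈-0.717006, sp=3, e=sp−y≈3.717006; I≈13.329428, D=e−e_prev≈2.363959; u=3/4·3.717006+1/4·13.329428+1/2·2.363959≈7.302091; next y=-4/5·(-0.717006)+1/4·7.302091≈2.399127
n=5: y≈2.399127, sp=-2, e=sp−y≈-4.399127; I≈8.930300, D=e−e_prev≈-8.116133; u=3/4·(-4.399127)+1/4·8.930300+1/2·(-8.116133)≈-5.124837; next y=-4/5·2.399127+1/4·(-5.124837)≈-3.200511
n=6: y≈-3.200511, sp=-2, e=sp−y≈1.200511; I≈10.130812, D=e−e_prev≈5.599639; u=3/4·1.200511+1/4·10.130812+1/2·5.599639≈6.232906; next y=-4/5·(-3.200511)+1/4·6.232906≈4.118635
n=7: y≈4.118635, sp=-2, e=sp−y≈-6.118635; I≈4.012176, D=e−e_prev≈-7.319147; u=3/4·(-6.118635)+1/4·4.012176+1/2·(-7.319147)≈-7.245506; next y=-4/5·4.118635+1/4·(-7.245506)≈-5.106285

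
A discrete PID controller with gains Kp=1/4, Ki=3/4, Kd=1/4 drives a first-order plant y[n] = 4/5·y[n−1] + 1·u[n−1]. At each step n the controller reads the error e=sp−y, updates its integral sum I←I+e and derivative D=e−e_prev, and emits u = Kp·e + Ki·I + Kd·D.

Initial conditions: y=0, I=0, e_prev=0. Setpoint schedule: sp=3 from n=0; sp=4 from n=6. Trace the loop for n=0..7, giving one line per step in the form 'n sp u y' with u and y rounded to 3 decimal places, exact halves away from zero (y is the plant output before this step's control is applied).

(exact arithmetic carried between steps; '≈' marks a value shown rounded to 6 d.p. or computed from one; I and e_prev carry over from the previous line; the table rounds u and y to 3 d.p., halves away from zero)
n=0: y=0, sp=3, e=sp−y=3; I=3, D=e−e_prev=3; u=1/4·3+3/4·3+1/4·3=3.75; next y=4/5·0+1·3.75=3.75
n=1: y=3.75, sp=3, e=sp−y=-0.75; I=2.25, D=e−e_prev=-3.75; u=1/4·(-0.75)+3/4·2.25+1/4·(-3.75)=0.5625; next y=4/5·3.75+1·0.5625=3.5625
n=2: y=3.5625, sp=3, e=sp−y=-0.5625; I=1.6875, D=e−e_prev=0.1875; u=1/4·(-0.5625)+3/4·1.6875+1/4·0.1875=1.171875; next y=4/5·3.5625+1·1.171875=4.021875
n=3: y=4.021875, sp=3, e=sp−y=-1.021875; I=0.665625, D=e−e_prev=-0.459375; u=1/4·(-1.021875)+3/4·0.665625+1/4·(-0.459375)≈0.128906; next y=4/5·4.021875+1·0.128906≈3.346406
n=4: y≈3.346406, sp=3, e=sp−y≈-0.346406; I≈0.319219, D=e−e_prev≈0.675469; u=1/4·(-0.346406)+3/4·0.319219+1/4·0.675469≈0.321680; next y=4/5·3.346406+1·0.321680≈2.998805
n=5: y≈2.998805, sp=3, e=sp−y≈0.001195; I≈0.320414, D=e−e_prev≈0.347602; u=1/4·0.001195+3/4·0.320414+1/4·0.347602≈0.327510; next y=4/5·2.998805+1·0.327510≈2.726554
n=6: y≈2.726554, sp=4, e=sp−y≈1.273446; I≈1.593861, D=e−e_prev≈1.272251; u=1/4·1.273446+3/4·1.593861+1/4·1.272251≈1.831820; next y=4/5·2.726554+1·1.831820≈4.013063
n=7: y≈4.013063, sp=4, e=sp−y≈-0.013063; I≈1.580798, D=e−e_prev≈-1.286509; u=1/4·(-0.013063)+3/4·1.580798+1/4·(-1.286509)≈0.860705; next y=4/5·4.013063+1·0.860705≈4.071156

0 3 3.750 0.000
1 3 0.563 3.750
2 3 1.172 3.563
3 3 0.129 4.022
4 3 0.322 3.346
5 3 0.328 2.999
6 4 1.832 2.727
7 4 0.861 4.013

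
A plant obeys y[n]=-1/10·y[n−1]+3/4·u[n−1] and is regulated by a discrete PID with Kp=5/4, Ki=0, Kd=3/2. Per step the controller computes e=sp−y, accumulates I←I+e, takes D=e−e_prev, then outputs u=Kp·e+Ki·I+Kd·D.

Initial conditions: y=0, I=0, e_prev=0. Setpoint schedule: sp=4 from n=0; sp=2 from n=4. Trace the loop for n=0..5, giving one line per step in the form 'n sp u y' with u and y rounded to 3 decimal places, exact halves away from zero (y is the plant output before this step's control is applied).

(exact arithmetic carried between steps; '≈' marks a value shown rounded to 6 d.p. or computed from one; I and e_prev carry over from the previous line; the table rounds u and y to 3 d.p., halves away from zero)
n=0: y=0, sp=4, e=sp−y=4; I=4, D=e−e_prev=4; u=5/4·4+0·4+3/2·4=11; next y=-1/10·0+3/4·11=8.25
n=1: y=8.25, sp=4, e=sp−y=-4.25; I=-0.25, D=e−e_prev=-8.25; u=5/4·(-4.25)+0·(-0.25)+3/2·(-8.25)=-17.6875; next y=-1/10·8.25+3/4·(-17.6875)=-14.090625
n=2: y=-14.090625, sp=4, e=sp−y=18.090625; I=17.840625, D=e−e_prev=22.340625; u=5/4·18.090625+0·17.840625+3/2·22.340625≈56.124219; next y=-1/10·(-14.090625)+3/4·56.124219≈43.502227
n=3: y≈43.502227, sp=4, e=sp−y≈-39.502227; I≈-21.661602, D=e−e_prev≈-57.592852; u=5/4·(-39.502227)+0·(-21.661602)+3/2·(-57.592852)≈-135.767061; next y=-1/10·43.502227+3/4·(-135.767061)≈-106.175518
n=4: y≈-106.175518, sp=2, e=sp−y≈108.175518; I≈86.513917, D=e−e_prev≈147.677745; u=5/4·108.175518+0·86.513917+3/2·147.677745≈356.736015; next y=-1/10·(-106.175518)+3/4·356.736015≈278.169563
n=5: y≈278.169563, sp=2, e=sp−y≈-276.169563; I≈-189.655646, D=e−e_prev≈-384.345081; u=5/4·(-276.169563)+0·(-189.655646)+3/2·(-384.345081)≈-921.729575; next y=-1/10·278.169563+3/4·(-921.729575)≈-719.114137

0 4 11.000 0.000
1 4 -17.688 8.250
2 4 56.124 -14.091
3 4 -135.767 43.502
4 2 356.736 -106.176
5 2 -921.730 278.170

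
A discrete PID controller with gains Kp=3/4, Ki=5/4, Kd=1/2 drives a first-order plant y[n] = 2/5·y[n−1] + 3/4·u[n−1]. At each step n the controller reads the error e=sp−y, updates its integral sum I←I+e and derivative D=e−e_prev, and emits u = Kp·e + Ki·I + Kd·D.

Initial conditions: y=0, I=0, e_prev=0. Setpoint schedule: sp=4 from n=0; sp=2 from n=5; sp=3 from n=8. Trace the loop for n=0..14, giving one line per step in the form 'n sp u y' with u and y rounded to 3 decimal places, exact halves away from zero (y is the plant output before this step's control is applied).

0 4 10.000 0.000
1 4 -5.750 7.500
2 4 15.656 -1.313
3 4 -13.434 11.217
4 4 25.824 -5.588
5 2 -32.395 17.132
6 2 47.489 -17.444
7 2 -60.702 28.640
8 3 88.316 -34.071
9 3 -113.899 52.609
10 3 159.904 -64.381
11 3 -210.756 94.175
12 3 290.983 -120.397
13 3 -388.246 170.079
14 3 531.222 -223.153

(exact arithmetic carried between steps; '≈' marks a value shown rounded to 6 d.p. or computed from one; I and e_prev carry over from the previous line; the table rounds u and y to 3 d.p., halves away from zero)
n=0: y=0, sp=4, e=sp−y=4; I=4, D=e−e_prev=4; u=3/4·4+5/4·4+1/2·4=10; next y=2/5·0+3/4·10=7.5
n=1: y=7.5, sp=4, e=sp−y=-3.5; I=0.5, D=e−e_prev=-7.5; u=3/4·(-3.5)+5/4·0.5+1/2·(-7.5)=-5.75; next y=2/5·7.5+3/4·(-5.75)=-1.3125
n=2: y=-1.3125, sp=4, e=sp−y=5.3125; I=5.8125, D=e−e_prev=8.8125; u=3/4·5.3125+5/4·5.8125+1/2·8.8125=15.65625; next y=2/5·(-1.3125)+3/4·15.65625≈11.217188
n=3: y≈11.217188, sp=4, e=sp−y≈-7.217188; I≈-1.404688, D=e−e_prev≈-12.529688; u=3/4·(-7.217188)+5/4·(-1.404688)+1/2·(-12.529688)≈-13.433594; next y=2/5·11.217188+3/4·(-13.433594)≈-5.588320
n=4: y≈-5.588320, sp=4, e=sp−y≈9.588320; I≈8.183633, D=e−e_prev≈16.805508; u=3/4·9.588320+5/4·8.183633+1/2·16.805508≈25.823535; next y=2/5·(-5.588320)+3/4·25.823535≈17.132323
n=5: y≈17.132323, sp=2, e=sp−y≈-15.132323; I≈-6.948690, D=e−e_prev≈-24.720644; u=3/4·(-15.132323)+5/4·(-6.948690)+1/2·(-24.720644)≈-32.395427; next y=2/5·17.132323+3/4·(-32.395427)≈-17.443641
n=6: y≈-17.443641, sp=2, e=sp−y≈19.443641; I≈12.494951, D=e−e_prev≈34.575964; u=3/4·19.443641+5/4·12.494951+1/2·34.575964≈47.489401; next y=2/5·(-17.443641)+3/4·47.489401≈28.639595
n=7: y≈28.639595, sp=2, e=sp−y≈-26.639595; I≈-14.144644, D=e−e_prev≈-46.083236; u=3/4·(-26.639595)+5/4·(-14.144644)+1/2·(-46.083236)≈-60.702119; next y=2/5·28.639595+3/4·(-60.702119)≈-34.070751
n=8: y≈-34.070751, sp=3, e=sp−y≈37.070751; I≈22.926107, D=e−e_prev≈63.710346; u=3/4·37.070751+5/4·22.926107+1/2·63.710346≈88.315870; next y=2/5·(-34.070751)+3/4·88.315870≈52.608602
n=9: y≈52.608602, sp=3, e=sp−y≈-49.608602; I≈-26.682495, D=e−e_prev≈-86.679354; u=3/4·(-49.608602)+5/4·(-26.682495)+1/2·(-86.679354)≈-113.899247; next y=2/5·52.608602+3/4·(-113.899247)≈-64.380995
n=10: y≈-64.380995, sp=3, e=sp−y≈67.380995; I≈40.698500, D=e−e_prev≈116.989597; u=3/4·67.380995+5/4·40.698500+1/2·116.989597≈159.903669; next y=2/5·(-64.380995)+3/4·159.903669≈94.175354
n=11: y≈94.175354, sp=3, e=sp−y≈-91.175354; I≈-50.476854, D=e−e_prev≈-158.556348; u=3/4·(-91.175354)+5/4·(-50.476854)+1/2·(-158.556348)≈-210.755757; next y=2/5·94.175354+3/4·(-210.755757)≈-120.396676
n=12: y≈-120.396676, sp=3, e=sp−y≈123.396676; I≈72.919822, D=e−e_prev≈214.572030; u=3/4·123.396676+5/4·72.919822+1/2·214.572030≈290.983300; next y=2/5·(-120.396676)+3/4·290.983300≈170.078805
n=13: y≈170.078805, sp=3, e=sp−y≈-167.078805; I≈-94.158982, D=e−e_prev≈-290.475481; u=3/4·(-167.078805)+5/4·(-94.158982)+1/2·(-290.475481)≈-388.245572; next y=2/5·170.078805+3/4·(-388.245572)≈-223.152657
n=14: y≈-223.152657, sp=3, e=sp−y≈226.152657; I≈131.993675, D=e−e_prev≈393.231462; u=3/4·226.152657+5/4·131.993675+1/2·393.231462≈531.222317; next y=2/5·(-223.152657)+3/4·531.222317≈309.155675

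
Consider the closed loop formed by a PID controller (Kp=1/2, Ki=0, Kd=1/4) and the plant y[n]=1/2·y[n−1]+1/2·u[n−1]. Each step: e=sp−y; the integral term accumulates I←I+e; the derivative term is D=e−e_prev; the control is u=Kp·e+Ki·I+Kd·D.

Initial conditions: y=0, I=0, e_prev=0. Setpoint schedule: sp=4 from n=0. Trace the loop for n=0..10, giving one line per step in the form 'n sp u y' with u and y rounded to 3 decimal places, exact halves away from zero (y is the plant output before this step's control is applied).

(exact arithmetic carried between steps; '≈' marks a value shown rounded to 6 d.p. or computed from one; I and e_prev carry over from the previous line; the table rounds u and y to 3 d.p., halves away from zero)
n=0: y=0, sp=4, e=sp−y=4; I=4, D=e−e_prev=4; u=1/2·4+0·4+1/4·4=3; next y=1/2·0+1/2·3=1.5
n=1: y=1.5, sp=4, e=sp−y=2.5; I=6.5, D=e−e_prev=-1.5; u=1/2·2.5+0·6.5+1/4·(-1.5)=0.875; next y=1/2·1.5+1/2·0.875=1.1875
n=2: y=1.1875, sp=4, e=sp−y=2.8125; I=9.3125, D=e−e_prev=0.3125; u=1/2·2.8125+0·9.3125+1/4·0.3125=1.484375; next y=1/2·1.1875+1/2·1.484375≈1.335938
n=3: y≈1.335938, sp=4, e=sp−y≈2.664063; I≈11.976563, D=e−e_prev≈-0.148438; u=1/2·2.664063+0·11.976563+1/4·(-0.148438)≈1.294922; next y=1/2·1.335938+1/2·1.294922≈1.315430
n=4: y≈1.315430, sp=4, e=sp−y≈2.684570; I≈14.661133, D=e−e_prev≈0.020508; u=1/2·2.684570+0·14.661133+1/4·0.020508≈1.347412; next y=1/2·1.315430+1/2·1.347412≈1.331421
n=5: y≈1.331421, sp=4, e=sp−y≈2.668579; I≈17.329712, D=e−e_prev≈-0.015991; u=1/2·2.668579+0·17.329712+1/4·(-0.015991)≈1.330292; next y=1/2·1.331421+1/2·1.330292≈1.330856
n=6: y≈1.330856, sp=4, e=sp−y≈2.669144; I≈19.998856, D=e−e_prev≈0.000565; u=1/2·2.669144+0·19.998856+1/4·0.000565≈1.334713; next y=1/2·1.330856+1/2·1.334713≈1.332785
n=7: y≈1.332785, sp=4, e=sp−y≈2.667215; I≈22.666071, D=e−e_prev≈-0.001928; u=1/2·2.667215+0·22.666071+1/4·(-0.001928)≈1.333126; next y=1/2·1.332785+1/2·1.333126≈1.332955
n=8: y≈1.332955, sp=4, e=sp−y≈2.667045; I≈25.333116, D=e−e_prev≈-0.000170; u=1/2·2.667045+0·25.333116+1/4·(-0.000170)≈1.333480; next y=1/2·1.332955+1/2·1.333480≈1.333217
n=9: y≈1.333217, sp=4, e=sp−y≈2.666783; I≈27.999898, D=e−e_prev≈-0.000262; u=1/2·2.666783+0·27.999898+1/4·(-0.000262)≈1.333326; next y=1/2·1.333217+1/2·1.333326≈1.333272
n=10: y≈1.333272, sp=4, e=sp−y≈2.666728; I≈30.666627, D=e−e_prev≈-0.000054; u=1/2·2.666728+0·30.666627+1/4·(-0.000054)≈1.333351; next y=1/2·1.333272+1/2·1.333351≈1.333311

0 4 3.000 0.000
1 4 0.875 1.500
2 4 1.484 1.188
3 4 1.295 1.336
4 4 1.347 1.315
5 4 1.330 1.331
6 4 1.335 1.331
7 4 1.333 1.333
8 4 1.333 1.333
9 4 1.333 1.333
10 4 1.333 1.333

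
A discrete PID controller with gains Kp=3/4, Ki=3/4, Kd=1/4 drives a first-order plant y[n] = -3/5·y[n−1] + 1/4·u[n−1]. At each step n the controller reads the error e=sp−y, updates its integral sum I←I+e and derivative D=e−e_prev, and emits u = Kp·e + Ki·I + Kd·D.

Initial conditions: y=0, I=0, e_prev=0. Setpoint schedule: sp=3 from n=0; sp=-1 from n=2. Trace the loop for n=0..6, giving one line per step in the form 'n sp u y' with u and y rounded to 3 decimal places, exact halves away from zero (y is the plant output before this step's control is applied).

(exact arithmetic carried between steps; '≈' marks a value shown rounded to 6 d.p. or computed from one; I and e_prev carry over from the previous line; the table rounds u and y to 3 d.p., halves away from zero)
n=0: y=0, sp=3, e=sp−y=3; I=3, D=e−e_prev=3; u=3/4·3+3/4·3+1/4·3=5.25; next y=-3/5·0+1/4·5.25=1.3125
n=1: y=1.3125, sp=3, e=sp−y=1.6875; I=4.6875, D=e−e_prev=-1.3125; u=3/4·1.6875+3/4·4.6875+1/4·(-1.3125)=4.453125; next y=-3/5·1.3125+1/4·4.453125≈0.325781
n=2: y≈0.325781, sp=-1, e=sp−y≈-1.325781; I≈3.361719, D=e−e_prev≈-3.013281; u=3/4·(-1.325781)+3/4·3.361719+1/4·(-3.013281)≈0.773633; next y=-3/5·0.325781+1/4·0.773633≈-0.002061
n=3: y≈-0.002061, sp=-1, e=sp−y≈-0.997939; I≈2.363779, D=e−e_prev≈0.327842; u=3/4·(-0.997939)+3/4·2.363779+1/4·0.327842≈1.106340; next y=-3/5·(-0.002061)+1/4·1.106340≈0.277821
n=4: y≈0.277821, sp=-1, e=sp−y≈-1.277821; I≈1.085958, D=e−e_prev≈-0.279882; u=3/4·(-1.277821)+3/4·1.085958+1/4·(-0.279882)≈-0.213868; next y=-3/5·0.277821+1/4·(-0.213868)≈-0.220160
n=5: y≈-0.220160, sp=-1, e=sp−y≈-0.779840; I≈0.306118, D=e−e_prev≈0.497981; u=3/4·(-0.779840)+3/4·0.306118+1/4·0.497981≈-0.230796; next y=-3/5·(-0.220160)+1/4·(-0.230796)≈0.074397
n=6: y≈0.074397, sp=-1, e=sp−y≈-1.074397; I≈-0.768279, D=e−e_prev≈-0.294557; u=3/4·(-1.074397)+3/4·(-0.768279)+1/4·(-0.294557)≈-1.455646; next y=-3/5·0.074397+1/4·(-1.455646)≈-0.408550

0 3 5.250 0.000
1 3 4.453 1.313
2 -1 0.774 0.326
3 -1 1.106 -0.002
4 -1 -0.214 0.278
5 -1 -0.231 -0.220
6 -1 -1.456 0.074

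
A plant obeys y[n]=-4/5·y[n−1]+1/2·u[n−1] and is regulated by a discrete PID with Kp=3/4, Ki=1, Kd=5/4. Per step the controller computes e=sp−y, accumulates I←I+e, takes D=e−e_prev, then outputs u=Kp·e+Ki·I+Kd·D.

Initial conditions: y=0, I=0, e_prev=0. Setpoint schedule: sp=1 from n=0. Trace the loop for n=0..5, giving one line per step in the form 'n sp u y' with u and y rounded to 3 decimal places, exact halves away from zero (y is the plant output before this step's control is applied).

(exact arithmetic carried between steps; '≈' marks a value shown rounded to 6 d.p. or computed from one; I and e_prev carry over from the previous line; the table rounds u and y to 3 d.p., halves away from zero)
n=0: y=0, sp=1, e=sp−y=1; I=1, D=e−e_prev=1; u=3/4·1+1·1+5/4·1=3; next y=-4/5·0+1/2·3=1.5
n=1: y=1.5, sp=1, e=sp−y=-0.5; I=0.5, D=e−e_prev=-1.5; u=3/4·(-0.5)+1·0.5+5/4·(-1.5)=-1.75; next y=-4/5·1.5+1/2·(-1.75)=-2.075
n=2: y=-2.075, sp=1, e=sp−y=3.075; I=3.575, D=e−e_prev=3.575; u=3/4·3.075+1·3.575+5/4·3.575=10.35; next y=-4/5·(-2.075)+1/2·10.35=6.835
n=3: y=6.835, sp=1, e=sp−y=-5.835; I=-2.26, D=e−e_prev=-8.91; u=3/4·(-5.835)+1·(-2.26)+5/4·(-8.91)=-17.77375; next y=-4/5·6.835+1/2·(-17.77375)=-14.354875
n=4: y=-14.354875, sp=1, e=sp−y=15.354875; I=13.094875, D=e−e_prev=21.189875; u=3/4·15.354875+1·13.094875+5/4·21.189875=51.098375; next y=-4/5·(-14.354875)+1/2·51.098375≈37.033088
n=5: y≈37.033088, sp=1, e=sp−y≈-36.033088; I≈-22.938213, D=e−e_prev≈-51.387963; u=3/4·(-36.033088)+1·(-22.938213)+5/4·(-51.387963)≈-114.197981; next y=-4/5·37.033088+1/2·(-114.197981)≈-86.725461

0 1 3.000 0.000
1 1 -1.750 1.500
2 1 10.350 -2.075
3 1 -17.774 6.835
4 1 51.098 -14.355
5 1 -114.198 37.033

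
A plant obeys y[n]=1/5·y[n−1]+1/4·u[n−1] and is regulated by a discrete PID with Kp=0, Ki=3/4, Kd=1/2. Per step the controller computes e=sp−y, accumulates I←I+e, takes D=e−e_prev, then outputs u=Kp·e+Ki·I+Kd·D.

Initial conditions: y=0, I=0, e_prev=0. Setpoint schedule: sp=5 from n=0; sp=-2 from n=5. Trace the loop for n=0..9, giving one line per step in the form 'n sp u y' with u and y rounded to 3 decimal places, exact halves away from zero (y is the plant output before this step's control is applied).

0 5 6.250 0.000
1 5 5.547 1.563
2 5 8.735 1.699
3 5 10.249 2.524
4 5 11.839 3.067
5 -2 4.178 3.573
6 -2 6.019 1.759
7 -2 2.171 1.856
8 -2 0.505 0.914
9 -2 -1.396 0.309

(exact arithmetic carried between steps; '≈' marks a value shown rounded to 6 d.p. or computed from one; I and e_prev carry over from the previous line; the table rounds u and y to 3 d.p., halves away from zero)
n=0: y=0, sp=5, e=sp−y=5; I=5, D=e−e_prev=5; u=0·5+3/4·5+1/2·5=6.25; next y=1/5·0+1/4·6.25=1.5625
n=1: y=1.5625, sp=5, e=sp−y=3.4375; I=8.4375, D=e−e_prev=-1.5625; u=0·3.4375+3/4·8.4375+1/2·(-1.5625)=5.546875; next y=1/5·1.5625+1/4·5.546875≈1.699219
n=2: y≈1.699219, sp=5, e=sp−y≈3.300781; I≈11.738281, D=e−e_prev≈-0.136719; u=0·3.300781+3/4·11.738281+1/2·(-0.136719)≈8.735352; next y=1/5·1.699219+1/4·8.735352≈2.523682
n=3: y≈2.523682, sp=5, e=sp−y≈2.476318; I≈14.214600, D=e−e_prev≈-0.824463; u=0·2.476318+3/4·14.214600+1/2·(-0.824463)≈10.248718; next y=1/5·2.523682+1/4·10.248718≈3.066916
n=4: y≈3.066916, sp=5, e=sp−y≈1.933084; I≈16.147684, D=e−e_prev≈-0.543234; u=0·1.933084+3/4·16.147684+1/2·(-0.543234)≈11.839146; next y=1/5·3.066916+1/4·11.839146≈3.573170
n=5: y≈3.573170, sp=-2, e=sp−y≈-5.573170; I≈10.574514, D=e−e_prev≈-7.506254; u=0·(-5.573170)+3/4·10.574514+1/2·(-7.506254)≈4.177759; next y=1/5·3.573170+1/4·4.177759≈1.759074
n=6: y≈1.759074, sp=-2, e=sp−y≈-3.759074; I≈6.815441, D=e−e_prev≈1.814096; u=0·(-3.759074)+3/4·6.815441+1/2·1.814096≈6.018628; next y=1/5·1.759074+1/4·6.018628≈1.856472
n=7: y≈1.856472, sp=-2, e=sp−y≈-3.856472; I≈2.958969, D=e−e_prev≈-0.097398; u=0·(-3.856472)+3/4·2.958969+1/2·(-0.097398)≈2.170527; next y=1/5·1.856472+1/4·2.170527≈0.913926
n=8: y≈0.913926, sp=-2, e=sp−y≈-2.913926; I≈0.045042, D=e−e_prev≈0.942546; u=0·(-2.913926)+3/4·0.045042+1/2·0.942546≈0.505055; next y=1/5·0.913926+1/4·0.505055≈0.309049
n=9: y≈0.309049, sp=-2, e=sp−y≈-2.309049; I≈-2.264006, D=e−e_prev≈0.604877; u=0·(-2.309049)+3/4·(-2.264006)+1/2·0.604877≈-1.395566; next y=1/5·0.309049+1/4·(-1.395566)≈-0.287082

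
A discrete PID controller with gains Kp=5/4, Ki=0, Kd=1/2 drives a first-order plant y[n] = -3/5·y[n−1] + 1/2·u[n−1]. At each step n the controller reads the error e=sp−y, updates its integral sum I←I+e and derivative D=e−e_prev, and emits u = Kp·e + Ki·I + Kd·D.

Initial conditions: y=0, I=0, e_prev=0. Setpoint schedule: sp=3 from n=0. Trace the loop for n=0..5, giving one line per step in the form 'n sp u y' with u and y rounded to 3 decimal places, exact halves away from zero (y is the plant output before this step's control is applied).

0 3 5.250 0.000
1 3 -0.844 2.625
2 3 8.557 -1.997
3 3 -6.833 5.477
4 3 18.217 -6.702
5 3 -22.579 13.130

(exact arithmetic carried between steps; '≈' marks a value shown rounded to 6 d.p. or computed from one; I and e_prev carry over from the previous line; the table rounds u and y to 3 d.p., halves away from zero)
n=0: y=0, sp=3, e=sp−y=3; I=3, D=e−e_prev=3; u=5/4·3+0·3+1/2·3=5.25; next y=-3/5·0+1/2·5.25=2.625
n=1: y=2.625, sp=3, e=sp−y=0.375; I=3.375, D=e−e_prev=-2.625; u=5/4·0.375+0·3.375+1/2·(-2.625)=-0.84375; next y=-3/5·2.625+1/2·(-0.84375)=-1.996875
n=2: y=-1.996875, sp=3, e=sp−y=4.996875; I=8.371875, D=e−e_prev=4.621875; u=5/4·4.996875+0·8.371875+1/2·4.621875≈8.557031; next y=-3/5·(-1.996875)+1/2·8.557031≈5.476641
n=3: y≈5.476641, sp=3, e=sp−y≈-2.476641; I≈5.895234, D=e−e_prev≈-7.473516; u=5/4·(-2.476641)+0·5.895234+1/2·(-7.473516)≈-6.832559; next y=-3/5·5.476641+1/2·(-6.832559)≈-6.702264
n=4: y≈-6.702264, sp=3, e=sp−y≈9.702264; I≈15.597498, D=e−e_prev≈12.178904; u=5/4·9.702264+0·15.597498+1/2·12.178904≈18.217282; next y=-3/5·(-6.702264)+1/2·18.217282≈13.129999
n=5: y≈13.129999, sp=3, e=sp−y≈-10.129999; I≈5.467499, D=e−e_prev≈-19.832263; u=5/4·(-10.129999)+0·5.467499+1/2·(-19.832263)≈-22.578630; next y=-3/5·13.129999+1/2·(-22.578630)≈-19.167315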